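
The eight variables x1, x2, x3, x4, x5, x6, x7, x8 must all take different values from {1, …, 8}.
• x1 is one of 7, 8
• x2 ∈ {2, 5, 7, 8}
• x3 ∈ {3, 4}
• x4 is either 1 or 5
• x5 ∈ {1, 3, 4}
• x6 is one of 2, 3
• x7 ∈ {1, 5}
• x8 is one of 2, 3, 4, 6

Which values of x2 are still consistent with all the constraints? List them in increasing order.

7, 8

Among the 8 variables, 6 fits only x8 (and all 8 values in {1, 2, 3, 4, 5, 6, 7, 8} must be used), so x8 = 6.
x4 and x7 share exactly the 2 values {1, 5}; by pigeonhole those values go to them, so strike 1, 5 from x2, x5.
x3 and x5 share exactly the 2 values {3, 4}; by pigeonhole those values go to them, so strike 3, 4 from x6.
That leaves x6 = 2. Eliminate 2 elsewhere: x2.
No further eliminations apply; x2 can still be any of 7, 8.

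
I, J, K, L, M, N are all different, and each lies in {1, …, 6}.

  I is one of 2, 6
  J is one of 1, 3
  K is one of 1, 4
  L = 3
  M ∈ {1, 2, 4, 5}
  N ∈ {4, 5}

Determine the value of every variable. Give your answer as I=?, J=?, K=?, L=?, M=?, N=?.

L's domain is down to {3}, so L = 3. So J can't be 3.
J's domain is down to {1}, so J = 1. So K, M can't be 1.
That leaves K = 4. Remove 4 from M, N.
N's domain is down to {5}, so N = 5. Strike 5 from M.
M has just one choice, so M = 2. Remove 2 from I.
I's domain is down to {6}, so I = 6.

I=6, J=1, K=4, L=3, M=2, N=5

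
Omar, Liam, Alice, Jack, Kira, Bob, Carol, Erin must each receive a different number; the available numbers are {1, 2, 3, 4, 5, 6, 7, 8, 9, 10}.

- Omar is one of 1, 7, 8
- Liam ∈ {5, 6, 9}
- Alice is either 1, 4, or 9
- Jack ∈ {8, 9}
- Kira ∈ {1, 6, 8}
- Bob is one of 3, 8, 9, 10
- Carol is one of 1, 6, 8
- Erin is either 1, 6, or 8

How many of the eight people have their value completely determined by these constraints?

4

Kira, Carol, Erin between them cover only {1, 6, 8} — a naked triple. Remove those values from Omar, Liam, Alice, Jack, Bob.
That leaves Omar = 7.
Jack's domain is down to {9}, so Jack = 9. Eliminate 9 elsewhere: Liam, Alice, Bob.
Liam must be 5 (only option left).
Alice has just one choice, so Alice = 4.
Determined: Omar=7, Liam=5, Alice=4, Jack=9. The other people each still have more than one consistent value. That makes 4.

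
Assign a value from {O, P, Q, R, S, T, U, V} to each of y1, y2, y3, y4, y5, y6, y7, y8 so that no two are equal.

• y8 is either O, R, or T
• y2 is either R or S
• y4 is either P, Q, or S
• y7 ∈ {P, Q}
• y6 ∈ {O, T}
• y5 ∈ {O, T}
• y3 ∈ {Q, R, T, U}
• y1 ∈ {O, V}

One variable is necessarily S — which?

Among the 8 variables, U fits only y3 (and all 8 values in {O, P, Q, R, S, T, U, V} must be used), so y3 = U.
Among the 7 still-open variables, V fits only y1 (and all 7 values in {O, P, Q, R, S, T, V} must be used), so y1 = V.
y5 and y6 between them cover only {O, T} — a naked pair. Remove those values from y8.
That leaves y8 = R. So y2 can't be R.

y2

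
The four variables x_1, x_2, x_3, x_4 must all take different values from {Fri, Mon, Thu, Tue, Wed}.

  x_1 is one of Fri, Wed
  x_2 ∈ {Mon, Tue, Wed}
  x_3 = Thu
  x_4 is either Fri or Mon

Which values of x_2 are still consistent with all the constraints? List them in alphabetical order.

Mon, Tue, Wed

x_3's domain is down to {Thu}, so x_3 = Thu.
No further eliminations apply; x_2 can still be any of Mon, Tue, Wed.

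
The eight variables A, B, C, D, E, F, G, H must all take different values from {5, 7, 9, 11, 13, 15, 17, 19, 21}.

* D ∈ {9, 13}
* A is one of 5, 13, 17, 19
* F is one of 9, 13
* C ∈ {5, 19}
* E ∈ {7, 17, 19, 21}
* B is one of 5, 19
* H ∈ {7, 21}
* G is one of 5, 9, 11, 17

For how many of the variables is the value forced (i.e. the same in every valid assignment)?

The 8 variables draw from only 8 values {5, 7, 9, 11, 13, 17, 19, 21}, so each is used; only G can be 11, hence G = 11.
The 2 variables B and C are confined to {5, 19}, which locks those values in; drop them from A, E.
D and F share exactly the 2 values {9, 13}; by pigeonhole those values go to them, so strike 9, 13 from A.
A has just one choice, so A = 17. So E can't be 17.
Determined: A=17, G=11. The other variables each still have more than one consistent value. That makes 2.

2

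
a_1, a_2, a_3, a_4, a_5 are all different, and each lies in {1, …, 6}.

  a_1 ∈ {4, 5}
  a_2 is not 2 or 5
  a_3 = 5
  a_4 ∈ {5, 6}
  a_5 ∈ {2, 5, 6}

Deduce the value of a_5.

2

a_3 has just one choice, so a_3 = 5. So a_1, a_4, a_5 can't be 5.
a_4 has just one choice, so a_4 = 6. Eliminate 6 elsewhere: a_2, a_5.
So a_5 = 2.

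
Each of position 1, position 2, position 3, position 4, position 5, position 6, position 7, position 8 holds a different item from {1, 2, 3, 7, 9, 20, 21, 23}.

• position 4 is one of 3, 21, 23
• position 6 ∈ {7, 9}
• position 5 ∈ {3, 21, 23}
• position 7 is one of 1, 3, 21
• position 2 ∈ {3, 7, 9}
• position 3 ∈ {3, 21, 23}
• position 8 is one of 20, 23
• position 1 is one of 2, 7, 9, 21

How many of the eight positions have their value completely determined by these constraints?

3

The 8 variables together cover exactly {1, 2, 3, 7, 9, 20, 21, 23} — 8 values for 8 variables — and 1 appears only in position 7's list, so position 7 = 1.
The 7 still-open variables draw from only 7 values {2, 3, 7, 9, 20, 21, 23}, so each is used; only position 1 can be 2, hence position 1 = 2.
Among the 6 still-open variables, 20 fits only position 8 (and all 6 values in {3, 7, 9, 20, 21, 23} must be used), so position 8 = 20.
The 3 variables position 3, position 4, position 5 are confined to {3, 21, 23}, which locks those values in; drop them from position 2.
Determined: position 1=2, position 7=1, position 8=20. The other positions each still have more than one consistent value. That makes 3.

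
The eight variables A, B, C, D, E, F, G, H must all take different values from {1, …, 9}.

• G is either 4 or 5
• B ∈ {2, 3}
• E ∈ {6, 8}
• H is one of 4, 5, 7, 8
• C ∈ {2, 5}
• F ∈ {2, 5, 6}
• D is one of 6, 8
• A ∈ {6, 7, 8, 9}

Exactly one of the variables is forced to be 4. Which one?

Among the 8 variables, 3 fits only B (and all 8 values in {2, 3, 4, 5, 6, 7, 8, 9} must be used), so B = 3.
The 7 still-open variables together cover exactly {2, 4, 5, 6, 7, 8, 9} — 7 values for 7 variables — and 9 appears only in A's list, so A = 9.
The 6 still-open variables draw from only 6 values {2, 4, 5, 6, 7, 8}, so each is used; only H can be 7, hence H = 7.
The 5 still-open variables draw from only 5 values {2, 4, 5, 6, 8}, so each is used; only G can be 4, hence G = 4.

G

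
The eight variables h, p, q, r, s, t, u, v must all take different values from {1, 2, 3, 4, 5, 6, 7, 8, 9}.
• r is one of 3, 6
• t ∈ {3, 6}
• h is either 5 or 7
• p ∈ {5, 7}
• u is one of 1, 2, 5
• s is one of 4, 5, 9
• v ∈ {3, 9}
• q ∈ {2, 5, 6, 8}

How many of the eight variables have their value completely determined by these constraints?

2

h and p share exactly the 2 values {5, 7}; by pigeonhole those values go to them, so strike 5, 7 from q, s, u.
r and t share exactly the 2 values {3, 6}; by pigeonhole those values go to them, so strike 3, 6 from q, v.
v has just one choice, so v = 9. Strike 9 from s.
s has just one choice, so s = 4.
Determined: s=4, v=9. The other variables each still have more than one consistent value. That makes 2.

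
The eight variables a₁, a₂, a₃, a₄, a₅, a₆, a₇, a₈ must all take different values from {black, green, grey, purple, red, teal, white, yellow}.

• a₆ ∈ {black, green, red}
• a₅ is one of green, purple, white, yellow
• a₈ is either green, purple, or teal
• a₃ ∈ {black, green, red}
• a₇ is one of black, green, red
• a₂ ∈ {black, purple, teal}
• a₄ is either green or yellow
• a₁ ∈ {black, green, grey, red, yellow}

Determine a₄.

Among the 8 variables, grey fits only a₁ (and all 8 values in {black, green, grey, purple, red, teal, white, yellow} must be used), so a₁ = grey.
The 7 still-open variables draw from only 7 values {black, green, purple, red, teal, white, yellow}, so each is used; only a₅ can be white, hence a₅ = white.
Among the 6 still-open variables, yellow fits only a₄ (and all 6 values in {black, green, purple, red, teal, yellow} must be used), so a₄ = yellow.

yellow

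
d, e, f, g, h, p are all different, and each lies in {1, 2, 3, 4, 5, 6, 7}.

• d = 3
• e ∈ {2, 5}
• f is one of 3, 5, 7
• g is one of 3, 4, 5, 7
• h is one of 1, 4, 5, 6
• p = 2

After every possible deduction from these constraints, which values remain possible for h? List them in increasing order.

1, 6

d must be 3 (only option left). So f, g can't be 3.
That leaves p = 2. So e can't be 2.
e has just one choice, so e = 5. So f, g, h can't be 5.
f must be 7 (only option left). Strike 7 from g.
g's domain is down to {4}, so g = 4. Remove 4 from h.
No further eliminations apply; h can still be any of 1, 6.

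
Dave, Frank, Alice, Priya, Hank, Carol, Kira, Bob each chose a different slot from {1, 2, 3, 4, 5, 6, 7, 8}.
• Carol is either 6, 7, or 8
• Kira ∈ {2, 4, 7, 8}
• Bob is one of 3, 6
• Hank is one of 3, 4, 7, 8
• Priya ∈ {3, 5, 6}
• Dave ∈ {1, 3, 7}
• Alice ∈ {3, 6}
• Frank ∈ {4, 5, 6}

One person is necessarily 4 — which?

Frank

The 8 variables draw from only 8 values {1, 2, 3, 4, 5, 6, 7, 8}, so each is used; only Dave can be 1, hence Dave = 1.
The 7 still-open variables draw from only 7 values {2, 3, 4, 5, 6, 7, 8}, so each is used; only Kira can be 2, hence Kira = 2.
The 2 variables Alice and Bob are confined to {3, 6}, which locks those values in; drop them from Frank, Priya, Hank, Carol.
Priya's domain is down to {5}, so Priya = 5. Remove 5 from Frank.
So 4 goes to Frank.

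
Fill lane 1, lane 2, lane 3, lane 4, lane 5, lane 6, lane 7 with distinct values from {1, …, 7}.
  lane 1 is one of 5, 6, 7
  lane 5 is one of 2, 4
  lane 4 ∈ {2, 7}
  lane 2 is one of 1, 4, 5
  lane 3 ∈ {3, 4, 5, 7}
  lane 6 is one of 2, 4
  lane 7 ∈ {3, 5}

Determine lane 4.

The 7 variables draw from only 7 values {1, 2, 3, 4, 5, 6, 7}, so each is used; only lane 2 can be 1, hence lane 2 = 1.
The 6 still-open variables together cover exactly {2, 3, 4, 5, 6, 7} — 6 values for 6 variables — and 6 appears only in lane 1's list, so lane 1 = 6.
The 2 variables lane 5 and lane 6 are confined to {2, 4}, which locks those values in; drop them from lane 3, lane 4.
So lane 4 = 7.

7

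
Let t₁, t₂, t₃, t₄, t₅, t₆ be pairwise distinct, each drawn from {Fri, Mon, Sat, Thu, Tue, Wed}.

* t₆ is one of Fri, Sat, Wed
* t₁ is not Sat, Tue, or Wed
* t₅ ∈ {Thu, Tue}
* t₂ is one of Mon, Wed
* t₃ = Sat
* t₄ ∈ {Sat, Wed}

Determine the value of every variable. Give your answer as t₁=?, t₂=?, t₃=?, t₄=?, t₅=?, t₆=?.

t₃'s domain is down to {Sat}, so t₃ = Sat. Remove Sat from t₄, t₆.
That leaves t₄ = Wed. Remove Wed from t₂, t₆.
t₆'s domain is down to {Fri}, so t₆ = Fri. So t₁ can't be Fri.
t₂ has just one choice, so t₂ = Mon. Eliminate Mon elsewhere: t₁.
t₁'s domain is down to {Thu}, so t₁ = Thu. Strike Thu from t₅.
t₅ has just one choice, so t₅ = Tue.

t₁=Thu, t₂=Mon, t₃=Sat, t₄=Wed, t₅=Tue, t₆=Fri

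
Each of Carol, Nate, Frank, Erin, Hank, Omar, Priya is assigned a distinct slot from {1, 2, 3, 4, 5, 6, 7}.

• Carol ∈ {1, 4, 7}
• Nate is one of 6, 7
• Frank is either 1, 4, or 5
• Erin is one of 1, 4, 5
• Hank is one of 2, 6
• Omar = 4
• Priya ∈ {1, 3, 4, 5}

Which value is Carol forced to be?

7

Omar's domain is down to {4}, so Omar = 4. Remove 4 from Carol, Frank, Erin, Priya.
The 6 still-open variables together cover exactly {1, 2, 3, 5, 6, 7} — 6 values for 6 variables — and 2 appears only in Hank's list, so Hank = 2.
The 5 still-open variables draw from only 5 values {1, 3, 5, 6, 7}, so each is used; only Priya can be 3, hence Priya = 3.
Among the 4 still-open variables, 6 fits only Nate (and all 4 values in {1, 5, 6, 7} must be used), so Nate = 6.
The 3 still-open variables draw from only 3 values {1, 5, 7}, so each is used; only Carol can be 7, hence Carol = 7.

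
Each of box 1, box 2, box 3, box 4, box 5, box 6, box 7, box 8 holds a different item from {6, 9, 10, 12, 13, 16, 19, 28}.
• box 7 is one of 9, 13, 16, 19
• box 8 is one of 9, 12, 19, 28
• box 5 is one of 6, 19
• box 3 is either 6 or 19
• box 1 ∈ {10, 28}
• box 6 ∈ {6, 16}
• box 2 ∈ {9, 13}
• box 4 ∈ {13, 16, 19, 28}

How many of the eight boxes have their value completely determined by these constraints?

The 8 variables draw from only 8 values {6, 9, 10, 12, 13, 16, 19, 28}, so each is used; only box 1 can be 10, hence box 1 = 10.
Among the 7 still-open variables, 12 fits only box 8 (and all 7 values in {6, 9, 12, 13, 16, 19, 28} must be used), so box 8 = 12.
The 6 still-open variables together cover exactly {6, 9, 13, 16, 19, 28} — 6 values for 6 variables — and 28 appears only in box 4's list, so box 4 = 28.
box 3 and box 5 between them cover only {6, 19} — a naked pair. Remove those values from box 6, box 7.
box 6 must be 16 (only option left). Remove 16 from box 7.
Determined: box 1=10, box 4=28, box 6=16, box 8=12. The other boxes each still have more than one consistent value. That makes 4.

4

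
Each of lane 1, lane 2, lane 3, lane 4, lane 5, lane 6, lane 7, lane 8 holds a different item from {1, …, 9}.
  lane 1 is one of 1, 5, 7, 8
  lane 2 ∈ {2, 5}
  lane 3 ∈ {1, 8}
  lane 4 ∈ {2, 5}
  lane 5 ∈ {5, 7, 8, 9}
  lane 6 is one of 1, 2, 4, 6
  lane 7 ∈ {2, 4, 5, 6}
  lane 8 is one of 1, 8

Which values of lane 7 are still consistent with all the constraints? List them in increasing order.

4, 6

Among the 8 variables, 9 fits only lane 5 (and all 8 values in {1, 2, 4, 5, 6, 7, 8, 9} must be used), so lane 5 = 9.
The 7 still-open variables draw from only 7 values {1, 2, 4, 5, 6, 7, 8}, so each is used; only lane 1 can be 7, hence lane 1 = 7.
lane 2 and lane 4 share exactly the 2 values {2, 5}; by pigeonhole those values go to them, so strike 2, 5 from lane 6, lane 7.
lane 3 and lane 8 between them cover only {1, 8} — a naked pair. Remove those values from lane 6.
No further eliminations apply; lane 7 can still be any of 4, 6.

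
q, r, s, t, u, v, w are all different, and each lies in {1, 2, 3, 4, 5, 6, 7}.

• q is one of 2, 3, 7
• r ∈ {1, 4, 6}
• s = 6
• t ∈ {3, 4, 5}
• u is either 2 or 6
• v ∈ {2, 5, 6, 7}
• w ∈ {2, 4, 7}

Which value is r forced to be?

s's domain is down to {6}, so s = 6. Eliminate 6 elsewhere: r, u, v.
That leaves u = 2. Remove 2 from q, v, w.
The 5 still-open variables together cover exactly {1, 3, 4, 5, 7} — 5 values for 5 variables — and 1 appears only in r's list, so r = 1.

1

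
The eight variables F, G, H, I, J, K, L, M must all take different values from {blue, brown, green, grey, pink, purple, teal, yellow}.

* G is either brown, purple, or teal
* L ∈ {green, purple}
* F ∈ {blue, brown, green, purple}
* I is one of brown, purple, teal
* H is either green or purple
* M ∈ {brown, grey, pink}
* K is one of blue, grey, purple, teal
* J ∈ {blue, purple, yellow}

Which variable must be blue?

Among the 8 variables, pink fits only M (and all 8 values in {blue, brown, green, grey, pink, purple, teal, yellow} must be used), so M = pink.
The 7 still-open variables draw from only 7 values {blue, brown, green, grey, purple, teal, yellow}, so each is used; only K can be grey, hence K = grey.
Among the 6 still-open variables, yellow fits only J (and all 6 values in {blue, brown, green, purple, teal, yellow} must be used), so J = yellow.
Among the 5 still-open variables, blue fits only F (and all 5 values in {blue, brown, green, purple, teal} must be used), so F = blue.

F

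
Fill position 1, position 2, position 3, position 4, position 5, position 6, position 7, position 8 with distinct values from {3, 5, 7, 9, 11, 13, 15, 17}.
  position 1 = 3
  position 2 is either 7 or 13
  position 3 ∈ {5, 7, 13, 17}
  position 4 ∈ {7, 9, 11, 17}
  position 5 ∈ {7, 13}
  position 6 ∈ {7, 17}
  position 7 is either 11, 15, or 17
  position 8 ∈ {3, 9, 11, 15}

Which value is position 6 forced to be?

17

position 1 has just one choice, so position 1 = 3. Strike 3 from position 8.
The 7 still-open variables draw from only 7 values {5, 7, 9, 11, 13, 15, 17}, so each is used; only position 3 can be 5, hence position 3 = 5.
The 2 variables position 2 and position 5 are confined to {7, 13}, which locks those values in; drop them from position 4, position 6.
So position 6 = 17.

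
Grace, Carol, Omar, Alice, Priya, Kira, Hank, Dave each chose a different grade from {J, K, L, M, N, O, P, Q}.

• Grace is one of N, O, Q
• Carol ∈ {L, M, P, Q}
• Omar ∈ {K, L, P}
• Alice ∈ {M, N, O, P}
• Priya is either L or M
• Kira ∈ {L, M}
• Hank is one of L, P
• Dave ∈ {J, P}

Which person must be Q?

Carol

Among the 8 variables, J fits only Dave (and all 8 values in {J, K, L, M, N, O, P, Q} must be used), so Dave = J.
The 7 still-open variables together cover exactly {K, L, M, N, O, P, Q} — 7 values for 7 variables — and K appears only in Omar's list, so Omar = K.
Priya and Kira between them cover only {L, M} — a naked pair. Remove those values from Carol, Alice, Hank.
Hank has just one choice, so Hank = P. So Carol, Alice can't be P.
So Q goes to Carol.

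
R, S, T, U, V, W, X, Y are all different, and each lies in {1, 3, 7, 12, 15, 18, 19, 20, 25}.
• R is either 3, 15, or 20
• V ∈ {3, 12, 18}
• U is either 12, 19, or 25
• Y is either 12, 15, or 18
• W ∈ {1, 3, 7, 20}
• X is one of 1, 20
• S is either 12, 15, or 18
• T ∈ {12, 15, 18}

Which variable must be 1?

X

The 3 variables S, T, Y are confined to {12, 15, 18}, which locks those values in; drop them from R, U, V.
V must be 3 (only option left). Strike 3 from R, W.
R's domain is down to {20}, so R = 20. Eliminate 20 elsewhere: W, X.
So 1 goes to X.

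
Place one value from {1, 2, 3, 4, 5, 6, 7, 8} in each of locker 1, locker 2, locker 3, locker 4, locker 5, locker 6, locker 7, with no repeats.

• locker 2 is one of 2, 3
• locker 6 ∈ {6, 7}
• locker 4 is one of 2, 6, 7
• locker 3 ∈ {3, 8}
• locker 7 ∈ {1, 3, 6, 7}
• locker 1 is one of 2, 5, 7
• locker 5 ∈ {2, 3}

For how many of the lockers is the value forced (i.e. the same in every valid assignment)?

3

The 7 variables together cover exactly {1, 2, 3, 5, 6, 7, 8} — 7 values for 7 variables — and 1 appears only in locker 7's list, so locker 7 = 1.
The 6 still-open variables draw from only 6 values {2, 3, 5, 6, 7, 8}, so each is used; only locker 1 can be 5, hence locker 1 = 5.
The 5 still-open variables together cover exactly {2, 3, 6, 7, 8} — 5 values for 5 variables — and 8 appears only in locker 3's list, so locker 3 = 8.
The 2 variables locker 2 and locker 5 are confined to {2, 3}, which locks those values in; drop them from locker 4.
Determined: locker 1=5, locker 3=8, locker 7=1. The other lockers each still have more than one consistent value. That makes 3.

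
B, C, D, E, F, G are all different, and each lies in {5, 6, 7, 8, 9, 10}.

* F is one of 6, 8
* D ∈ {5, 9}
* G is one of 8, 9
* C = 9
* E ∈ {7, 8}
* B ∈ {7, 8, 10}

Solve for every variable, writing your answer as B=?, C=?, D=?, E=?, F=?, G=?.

B=10, C=9, D=5, E=7, F=6, G=8

C has just one choice, so C = 9. Strike 9 from D, G.
D must be 5 (only option left).
That leaves G = 8. So B, E, F can't be 8.
E has just one choice, so E = 7. Eliminate 7 elsewhere: B.
F must be 6 (only option left).
B must be 10 (only option left).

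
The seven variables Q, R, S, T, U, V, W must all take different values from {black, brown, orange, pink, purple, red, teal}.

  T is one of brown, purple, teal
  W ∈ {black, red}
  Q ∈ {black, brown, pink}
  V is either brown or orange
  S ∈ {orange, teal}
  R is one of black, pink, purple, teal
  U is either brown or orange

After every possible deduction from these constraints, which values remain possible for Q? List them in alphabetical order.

black, pink

The 7 variables together cover exactly {black, brown, orange, pink, purple, red, teal} — 7 values for 7 variables — and red appears only in W's list, so W = red.
The 2 variables U and V are confined to {brown, orange}, which locks those values in; drop them from Q, S, T.
S's domain is down to {teal}, so S = teal. So R, T can't be teal.
T has just one choice, so T = purple. Strike purple from R.
No further eliminations apply; Q can still be any of black, pink.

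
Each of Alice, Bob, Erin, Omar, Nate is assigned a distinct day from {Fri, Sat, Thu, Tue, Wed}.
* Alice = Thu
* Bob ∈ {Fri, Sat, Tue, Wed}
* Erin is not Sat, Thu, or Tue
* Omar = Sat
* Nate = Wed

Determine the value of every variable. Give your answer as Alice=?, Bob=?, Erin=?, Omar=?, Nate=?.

Alice=Thu, Bob=Tue, Erin=Fri, Omar=Sat, Nate=Wed

Alice's domain is down to {Thu}, so Alice = Thu.
That leaves Omar = Sat. So Bob can't be Sat.
Nate's domain is down to {Wed}, so Nate = Wed. Eliminate Wed elsewhere: Bob, Erin.
That leaves Erin = Fri. So Bob can't be Fri.
Bob has just one choice, so Bob = Tue.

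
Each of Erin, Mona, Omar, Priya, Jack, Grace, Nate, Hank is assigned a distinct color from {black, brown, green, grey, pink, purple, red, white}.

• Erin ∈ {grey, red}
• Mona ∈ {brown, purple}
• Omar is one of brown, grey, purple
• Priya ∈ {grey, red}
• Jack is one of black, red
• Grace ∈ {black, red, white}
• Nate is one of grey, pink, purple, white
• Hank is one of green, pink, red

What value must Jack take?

black

The 8 variables draw from only 8 values {black, brown, green, grey, pink, purple, red, white}, so each is used; only Hank can be green, hence Hank = green.
Among the 7 still-open variables, pink fits only Nate (and all 7 values in {black, brown, grey, pink, purple, red, white} must be used), so Nate = pink.
The 6 still-open variables together cover exactly {black, brown, grey, purple, red, white} — 6 values for 6 variables — and white appears only in Grace's list, so Grace = white.
The 5 still-open variables together cover exactly {black, brown, grey, purple, red} — 5 values for 5 variables — and black appears only in Jack's list, so Jack = black.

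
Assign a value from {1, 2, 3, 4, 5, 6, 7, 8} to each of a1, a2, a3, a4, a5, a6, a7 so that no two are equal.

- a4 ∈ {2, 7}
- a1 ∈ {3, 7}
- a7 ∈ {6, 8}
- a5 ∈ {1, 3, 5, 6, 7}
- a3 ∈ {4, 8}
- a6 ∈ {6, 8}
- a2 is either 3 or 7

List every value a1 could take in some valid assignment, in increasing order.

3, 7

a1 and a2 share exactly the 2 values {3, 7}; by pigeonhole those values go to them, so strike 3, 7 from a4, a5.
That leaves a4 = 2.
a6 and a7 between them cover only {6, 8} — a naked pair. Remove those values from a3, a5.
a3 has just one choice, so a3 = 4.
No further eliminations apply; a1 can still be any of 3, 7.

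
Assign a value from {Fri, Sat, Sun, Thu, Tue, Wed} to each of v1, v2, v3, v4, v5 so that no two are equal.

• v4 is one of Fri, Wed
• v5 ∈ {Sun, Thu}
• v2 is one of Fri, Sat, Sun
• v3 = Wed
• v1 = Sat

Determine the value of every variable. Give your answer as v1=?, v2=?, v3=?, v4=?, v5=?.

v1's domain is down to {Sat}, so v1 = Sat. Strike Sat from v2.
v3's domain is down to {Wed}, so v3 = Wed. Eliminate Wed elsewhere: v4.
v4's domain is down to {Fri}, so v4 = Fri. Remove Fri from v2.
That leaves v2 = Sun. Remove Sun from v5.
That leaves v5 = Thu.

v1=Sat, v2=Sun, v3=Wed, v4=Fri, v5=Thu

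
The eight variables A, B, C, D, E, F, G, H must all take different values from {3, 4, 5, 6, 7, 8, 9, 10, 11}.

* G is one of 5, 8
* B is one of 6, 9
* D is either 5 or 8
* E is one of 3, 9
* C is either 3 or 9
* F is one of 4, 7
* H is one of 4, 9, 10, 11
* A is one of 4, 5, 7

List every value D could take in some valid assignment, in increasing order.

5, 8

C and E between them cover only {3, 9} — a naked pair. Remove those values from B, H.
B has just one choice, so B = 6.
D and G between them cover only {5, 8} — a naked pair. Remove those values from A.
A and F between them cover only {4, 7} — a naked pair. Remove those values from H.
No further eliminations apply; D can still be any of 5, 8.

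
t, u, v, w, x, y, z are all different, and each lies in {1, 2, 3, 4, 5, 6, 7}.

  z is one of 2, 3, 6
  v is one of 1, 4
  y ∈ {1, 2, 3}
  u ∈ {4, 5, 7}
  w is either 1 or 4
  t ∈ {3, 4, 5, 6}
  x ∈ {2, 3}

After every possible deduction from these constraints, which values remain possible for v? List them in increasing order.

The 7 variables draw from only 7 values {1, 2, 3, 4, 5, 6, 7}, so each is used; only u can be 7, hence u = 7.
The 6 still-open variables draw from only 6 values {1, 2, 3, 4, 5, 6}, so each is used; only t can be 5, hence t = 5.
The 5 still-open variables together cover exactly {1, 2, 3, 4, 6} — 5 values for 5 variables — and 6 appears only in z's list, so z = 6.
v and w between them cover only {1, 4} — a naked pair. Remove those values from y.
No further eliminations apply; v can still be any of 1, 4.

1, 4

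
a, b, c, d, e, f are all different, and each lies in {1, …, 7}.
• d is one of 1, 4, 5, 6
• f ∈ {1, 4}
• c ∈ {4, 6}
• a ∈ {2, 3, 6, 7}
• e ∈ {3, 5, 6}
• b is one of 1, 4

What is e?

3

The 2 variables b and f are confined to {1, 4}, which locks those values in; drop them from c, d.
c has just one choice, so c = 6. Eliminate 6 elsewhere: a, d, e.
d's domain is down to {5}, so d = 5. Strike 5 from e.
So e = 3.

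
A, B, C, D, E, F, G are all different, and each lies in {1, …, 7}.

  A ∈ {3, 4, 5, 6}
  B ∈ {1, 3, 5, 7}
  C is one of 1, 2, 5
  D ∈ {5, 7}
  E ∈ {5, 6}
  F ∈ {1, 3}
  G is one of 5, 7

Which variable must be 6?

The 7 variables draw from only 7 values {1, 2, 3, 4, 5, 6, 7}, so each is used; only C can be 2, hence C = 2.
The 6 still-open variables together cover exactly {1, 3, 4, 5, 6, 7} — 6 values for 6 variables — and 4 appears only in A's list, so A = 4.
The 5 still-open variables together cover exactly {1, 3, 5, 6, 7} — 5 values for 5 variables — and 6 appears only in E's list, so E = 6.

E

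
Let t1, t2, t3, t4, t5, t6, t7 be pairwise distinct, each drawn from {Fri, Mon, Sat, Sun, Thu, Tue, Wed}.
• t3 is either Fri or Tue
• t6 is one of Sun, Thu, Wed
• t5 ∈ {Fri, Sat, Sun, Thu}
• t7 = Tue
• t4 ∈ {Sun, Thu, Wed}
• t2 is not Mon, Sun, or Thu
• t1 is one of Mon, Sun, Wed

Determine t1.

Mon

t7 must be Tue (only option left). Eliminate Tue elsewhere: t2, t3.
t3 must be Fri (only option left). Eliminate Fri elsewhere: t2, t5.
The 5 still-open variables together cover exactly {Mon, Sat, Sun, Thu, Wed} — 5 values for 5 variables — and Mon appears only in t1's list, so t1 = Mon.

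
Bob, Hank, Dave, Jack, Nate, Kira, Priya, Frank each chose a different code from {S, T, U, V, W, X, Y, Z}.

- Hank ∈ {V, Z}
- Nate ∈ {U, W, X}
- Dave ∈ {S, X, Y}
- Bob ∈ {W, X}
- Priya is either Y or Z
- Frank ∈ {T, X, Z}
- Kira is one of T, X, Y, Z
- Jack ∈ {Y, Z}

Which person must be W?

The 8 variables together cover exactly {S, T, U, V, W, X, Y, Z} — 8 values for 8 variables — and S appears only in Dave's list, so Dave = S.
The 7 still-open variables together cover exactly {T, U, V, W, X, Y, Z} — 7 values for 7 variables — and U appears only in Nate's list, so Nate = U.
Among the 6 still-open variables, V fits only Hank (and all 6 values in {T, V, W, X, Y, Z} must be used), so Hank = V.
Among the 5 still-open variables, W fits only Bob (and all 5 values in {T, W, X, Y, Z} must be used), so Bob = W.

Bob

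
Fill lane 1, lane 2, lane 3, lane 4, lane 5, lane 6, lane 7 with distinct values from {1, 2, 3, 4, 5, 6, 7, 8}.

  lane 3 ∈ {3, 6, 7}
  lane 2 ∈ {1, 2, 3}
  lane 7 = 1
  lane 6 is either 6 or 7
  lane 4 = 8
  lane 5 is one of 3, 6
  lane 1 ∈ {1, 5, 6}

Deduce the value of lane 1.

5

lane 4 must be 8 (only option left).
That leaves lane 7 = 1. So lane 1, lane 2 can't be 1.
Among the 5 still-open variables, 2 fits only lane 2 (and all 5 values in {2, 3, 5, 6, 7} must be used), so lane 2 = 2.
The 4 still-open variables draw from only 4 values {3, 5, 6, 7}, so each is used; only lane 1 can be 5, hence lane 1 = 5.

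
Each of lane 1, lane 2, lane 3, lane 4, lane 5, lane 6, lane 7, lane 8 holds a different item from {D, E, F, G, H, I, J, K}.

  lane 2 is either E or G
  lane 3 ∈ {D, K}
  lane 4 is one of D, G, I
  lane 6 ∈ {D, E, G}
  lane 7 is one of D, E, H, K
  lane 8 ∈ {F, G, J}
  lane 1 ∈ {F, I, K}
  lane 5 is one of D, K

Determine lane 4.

I

Among the 8 variables, H fits only lane 7 (and all 8 values in {D, E, F, G, H, I, J, K} must be used), so lane 7 = H.
The 7 still-open variables together cover exactly {D, E, F, G, I, J, K} — 7 values for 7 variables — and J appears only in lane 8's list, so lane 8 = J.
The 6 still-open variables draw from only 6 values {D, E, F, G, I, K}, so each is used; only lane 1 can be F, hence lane 1 = F.
Among the 5 still-open variables, I fits only lane 4 (and all 5 values in {D, E, G, I, K} must be used), so lane 4 = I.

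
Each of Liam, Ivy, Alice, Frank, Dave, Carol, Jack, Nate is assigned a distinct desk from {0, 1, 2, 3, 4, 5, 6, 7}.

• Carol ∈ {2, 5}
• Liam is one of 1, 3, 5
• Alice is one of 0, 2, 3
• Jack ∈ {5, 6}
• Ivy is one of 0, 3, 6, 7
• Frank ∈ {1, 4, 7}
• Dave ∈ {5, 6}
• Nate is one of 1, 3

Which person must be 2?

Carol

Among the 8 variables, 4 fits only Frank (and all 8 values in {0, 1, 2, 3, 4, 5, 6, 7} must be used), so Frank = 4.
The 7 still-open variables draw from only 7 values {0, 1, 2, 3, 5, 6, 7}, so each is used; only Ivy can be 7, hence Ivy = 7.
Among the 6 still-open variables, 0 fits only Alice (and all 6 values in {0, 1, 2, 3, 5, 6} must be used), so Alice = 0.
Among the 5 still-open variables, 2 fits only Carol (and all 5 values in {1, 2, 3, 5, 6} must be used), so Carol = 2.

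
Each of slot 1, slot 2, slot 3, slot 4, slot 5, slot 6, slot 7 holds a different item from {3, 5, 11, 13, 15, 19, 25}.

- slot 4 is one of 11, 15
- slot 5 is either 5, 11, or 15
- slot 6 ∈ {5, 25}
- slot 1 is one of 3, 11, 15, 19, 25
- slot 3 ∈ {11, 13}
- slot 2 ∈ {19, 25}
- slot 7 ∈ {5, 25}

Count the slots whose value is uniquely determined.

3

The 7 variables together cover exactly {3, 5, 11, 13, 15, 19, 25} — 7 values for 7 variables — and 3 appears only in slot 1's list, so slot 1 = 3.
Among the 6 still-open variables, 13 fits only slot 3 (and all 6 values in {5, 11, 13, 15, 19, 25} must be used), so slot 3 = 13.
Among the 5 still-open variables, 19 fits only slot 2 (and all 5 values in {5, 11, 15, 19, 25} must be used), so slot 2 = 19.
The 2 variables slot 6 and slot 7 are confined to {5, 25}, which locks those values in; drop them from slot 5.
Determined: slot 1=3, slot 2=19, slot 3=13. The other slots each still have more than one consistent value. That makes 3.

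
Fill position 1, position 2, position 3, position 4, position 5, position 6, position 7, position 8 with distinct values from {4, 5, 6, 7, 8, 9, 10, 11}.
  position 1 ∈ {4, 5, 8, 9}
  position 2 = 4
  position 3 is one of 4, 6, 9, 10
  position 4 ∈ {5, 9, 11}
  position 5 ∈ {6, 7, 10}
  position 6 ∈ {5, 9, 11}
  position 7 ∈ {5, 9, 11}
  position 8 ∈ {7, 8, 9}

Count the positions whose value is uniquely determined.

3

position 2 has just one choice, so position 2 = 4. So position 1, position 3 can't be 4.
The 3 variables position 4, position 6, position 7 are confined to {5, 9, 11}, which locks those values in; drop them from position 1, position 3, position 8.
position 1 must be 8 (only option left). Remove 8 from position 8.
That leaves position 8 = 7. Remove 7 from position 5.
Determined: position 1=8, position 2=4, position 8=7. The other positions each still have more than one consistent value. That makes 3.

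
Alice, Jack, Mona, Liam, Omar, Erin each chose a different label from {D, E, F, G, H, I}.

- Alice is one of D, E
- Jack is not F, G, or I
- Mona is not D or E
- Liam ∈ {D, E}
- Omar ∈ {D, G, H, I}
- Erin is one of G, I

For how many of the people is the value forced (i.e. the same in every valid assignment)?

2

Among the 6 variables, F fits only Mona (and all 6 values in {D, E, F, G, H, I} must be used), so Mona = F.
Alice and Liam between them cover only {D, E} — a naked pair. Remove those values from Jack, Omar.
Jack has just one choice, so Jack = H. Eliminate H elsewhere: Omar.
Determined: Jack=H, Mona=F. The other people each still have more than one consistent value. That makes 2.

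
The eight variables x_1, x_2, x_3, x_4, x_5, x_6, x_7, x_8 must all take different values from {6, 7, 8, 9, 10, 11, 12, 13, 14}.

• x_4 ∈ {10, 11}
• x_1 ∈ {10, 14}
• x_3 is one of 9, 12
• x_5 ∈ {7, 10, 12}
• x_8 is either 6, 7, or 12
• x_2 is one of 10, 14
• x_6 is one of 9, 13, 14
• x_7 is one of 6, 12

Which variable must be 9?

x_3

The 8 variables draw from only 8 values {6, 7, 9, 10, 11, 12, 13, 14}, so each is used; only x_4 can be 11, hence x_4 = 11.
The 7 still-open variables together cover exactly {6, 7, 9, 10, 12, 13, 14} — 7 values for 7 variables — and 13 appears only in x_6's list, so x_6 = 13.
Among the 6 still-open variables, 9 fits only x_3 (and all 6 values in {6, 7, 9, 10, 12, 14} must be used), so x_3 = 9.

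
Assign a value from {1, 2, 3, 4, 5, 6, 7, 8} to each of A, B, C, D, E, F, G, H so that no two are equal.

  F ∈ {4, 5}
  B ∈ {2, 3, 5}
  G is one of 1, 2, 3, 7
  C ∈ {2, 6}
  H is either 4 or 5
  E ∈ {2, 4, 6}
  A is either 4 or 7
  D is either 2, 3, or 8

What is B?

The 8 variables draw from only 8 values {1, 2, 3, 4, 5, 6, 7, 8}, so each is used; only G can be 1, hence G = 1.
The 7 still-open variables together cover exactly {2, 3, 4, 5, 6, 7, 8} — 7 values for 7 variables — and 7 appears only in A's list, so A = 7.
The 6 still-open variables draw from only 6 values {2, 3, 4, 5, 6, 8}, so each is used; only D can be 8, hence D = 8.
The 5 still-open variables draw from only 5 values {2, 3, 4, 5, 6}, so each is used; only B can be 3, hence B = 3.

3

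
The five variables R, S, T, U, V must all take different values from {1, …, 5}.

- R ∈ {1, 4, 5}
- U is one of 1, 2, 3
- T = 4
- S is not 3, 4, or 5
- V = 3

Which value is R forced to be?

5

T must be 4 (only option left). Strike 4 from R.
V has just one choice, so V = 3. Strike 3 from U.
Among the 3 still-open variables, 5 fits only R (and all 3 values in {1, 2, 5} must be used), so R = 5.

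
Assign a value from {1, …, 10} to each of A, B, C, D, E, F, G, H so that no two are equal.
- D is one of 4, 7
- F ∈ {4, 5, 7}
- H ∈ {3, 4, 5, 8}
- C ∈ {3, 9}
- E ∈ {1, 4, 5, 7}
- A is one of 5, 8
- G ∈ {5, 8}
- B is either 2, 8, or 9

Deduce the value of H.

3

The 8 variables together cover exactly {1, 2, 3, 4, 5, 7, 8, 9} — 8 values for 8 variables — and 1 appears only in E's list, so E = 1.
The 7 still-open variables together cover exactly {2, 3, 4, 5, 7, 8, 9} — 7 values for 7 variables — and 2 appears only in B's list, so B = 2.
The 6 still-open variables together cover exactly {3, 4, 5, 7, 8, 9} — 6 values for 6 variables — and 9 appears only in C's list, so C = 9.
The 5 still-open variables draw from only 5 values {3, 4, 5, 7, 8}, so each is used; only H can be 3, hence H = 3.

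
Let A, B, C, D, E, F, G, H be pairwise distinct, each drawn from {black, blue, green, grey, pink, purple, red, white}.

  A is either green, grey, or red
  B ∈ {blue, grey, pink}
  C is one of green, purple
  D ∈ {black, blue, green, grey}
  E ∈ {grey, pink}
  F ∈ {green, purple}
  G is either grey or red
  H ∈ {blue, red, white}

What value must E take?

pink

Among the 8 variables, black fits only D (and all 8 values in {black, blue, green, grey, pink, purple, red, white} must be used), so D = black.
Among the 7 still-open variables, white fits only H (and all 7 values in {blue, green, grey, pink, purple, red, white} must be used), so H = white.
The 6 still-open variables draw from only 6 values {blue, green, grey, pink, purple, red}, so each is used; only B can be blue, hence B = blue.
The 5 still-open variables draw from only 5 values {green, grey, pink, purple, red}, so each is used; only E can be pink, hence E = pink.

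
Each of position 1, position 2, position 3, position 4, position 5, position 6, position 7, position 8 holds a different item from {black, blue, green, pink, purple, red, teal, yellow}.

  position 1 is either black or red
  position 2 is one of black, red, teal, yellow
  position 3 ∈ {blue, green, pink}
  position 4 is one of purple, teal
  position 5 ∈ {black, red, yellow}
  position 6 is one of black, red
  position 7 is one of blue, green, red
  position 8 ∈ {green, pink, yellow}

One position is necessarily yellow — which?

The 8 variables together cover exactly {black, blue, green, pink, purple, red, teal, yellow} — 8 values for 8 variables — and purple appears only in position 4's list, so position 4 = purple.
Among the 7 still-open variables, teal fits only position 2 (and all 7 values in {black, blue, green, pink, red, teal, yellow} must be used), so position 2 = teal.
position 1 and position 6 share exactly the 2 values {black, red}; by pigeonhole those values go to them, so strike black, red from position 5, position 7.
So yellow goes to position 5.

position 5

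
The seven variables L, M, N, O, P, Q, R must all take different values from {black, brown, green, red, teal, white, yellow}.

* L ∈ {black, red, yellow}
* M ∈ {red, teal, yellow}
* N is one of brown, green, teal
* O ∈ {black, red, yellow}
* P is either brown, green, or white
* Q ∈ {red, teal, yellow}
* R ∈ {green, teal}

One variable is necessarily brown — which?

N

The 7 variables together cover exactly {black, brown, green, red, teal, white, yellow} — 7 values for 7 variables — and white appears only in P's list, so P = white.
The 6 still-open variables draw from only 6 values {black, brown, green, red, teal, yellow}, so each is used; only N can be brown, hence N = brown.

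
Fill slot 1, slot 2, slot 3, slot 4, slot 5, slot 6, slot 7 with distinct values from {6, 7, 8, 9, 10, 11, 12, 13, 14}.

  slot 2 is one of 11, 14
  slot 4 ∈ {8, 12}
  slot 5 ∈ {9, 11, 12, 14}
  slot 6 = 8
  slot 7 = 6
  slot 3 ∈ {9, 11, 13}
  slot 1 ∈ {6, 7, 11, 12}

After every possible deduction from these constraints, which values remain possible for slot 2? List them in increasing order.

11, 14

slot 6 must be 8 (only option left). Remove 8 from slot 4.
slot 7 has just one choice, so slot 7 = 6. So slot 1 can't be 6.
slot 4 must be 12 (only option left). Strike 12 from slot 1, slot 5.
No further eliminations apply; slot 2 can still be any of 11, 14.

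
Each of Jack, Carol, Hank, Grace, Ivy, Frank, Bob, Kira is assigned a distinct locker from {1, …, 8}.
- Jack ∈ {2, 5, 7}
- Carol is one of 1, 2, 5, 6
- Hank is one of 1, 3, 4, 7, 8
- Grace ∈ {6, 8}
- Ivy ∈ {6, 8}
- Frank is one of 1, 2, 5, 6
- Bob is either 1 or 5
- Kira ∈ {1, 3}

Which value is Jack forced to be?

7

The 8 variables together cover exactly {1, 2, 3, 4, 5, 6, 7, 8} — 8 values for 8 variables — and 4 appears only in Hank's list, so Hank = 4.
Among the 7 still-open variables, 3 fits only Kira (and all 7 values in {1, 2, 3, 5, 6, 7, 8} must be used), so Kira = 3.
The 6 still-open variables draw from only 6 values {1, 2, 5, 6, 7, 8}, so each is used; only Jack can be 7, hence Jack = 7.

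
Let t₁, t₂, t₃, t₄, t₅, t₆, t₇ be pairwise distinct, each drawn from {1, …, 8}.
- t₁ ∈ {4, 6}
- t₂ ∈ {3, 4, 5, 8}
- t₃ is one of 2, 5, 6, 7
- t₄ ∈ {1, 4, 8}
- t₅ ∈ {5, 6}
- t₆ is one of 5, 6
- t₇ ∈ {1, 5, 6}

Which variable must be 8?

t₄

The 2 variables t₅ and t₆ are confined to {5, 6}, which locks those values in; drop them from t₁, t₂, t₃, t₇.
That leaves t₁ = 4. Eliminate 4 elsewhere: t₂, t₄.
That leaves t₇ = 1. Eliminate 1 elsewhere: t₄.
So 8 goes to t₄.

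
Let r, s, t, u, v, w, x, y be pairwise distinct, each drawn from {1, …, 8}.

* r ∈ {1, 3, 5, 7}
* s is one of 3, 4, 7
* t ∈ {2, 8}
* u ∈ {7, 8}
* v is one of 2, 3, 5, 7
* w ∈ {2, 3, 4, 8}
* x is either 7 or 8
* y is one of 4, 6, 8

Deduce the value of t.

2

Among the 8 variables, 1 fits only r (and all 8 values in {1, 2, 3, 4, 5, 6, 7, 8} must be used), so r = 1.
The 7 still-open variables draw from only 7 values {2, 3, 4, 5, 6, 7, 8}, so each is used; only v can be 5, hence v = 5.
The 6 still-open variables draw from only 6 values {2, 3, 4, 6, 7, 8}, so each is used; only y can be 6, hence y = 6.
u and x share exactly the 2 values {7, 8}; by pigeonhole those values go to them, so strike 7, 8 from s, t, w.
So t = 2.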